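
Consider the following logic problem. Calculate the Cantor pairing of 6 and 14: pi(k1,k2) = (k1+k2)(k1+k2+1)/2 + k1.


k1 + k2 = 20
(k1+k2)(k1+k2+1)/2 = 20 * 21 / 2 = 210
pi = 210 + 6 = 216

216


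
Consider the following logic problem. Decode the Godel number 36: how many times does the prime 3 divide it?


Factorize 36 by dividing by 3 repeatedly.
Division steps: 3 divides 36 exactly 2 time(s).
Exponent of 3 = 2

2


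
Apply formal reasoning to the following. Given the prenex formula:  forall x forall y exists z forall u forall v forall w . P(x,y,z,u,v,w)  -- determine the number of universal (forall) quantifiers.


Quantifier prefix: forall x forall y exists z forall u forall v forall w
Mark each quantifier type:
  U U E U U U
Universal count = 5, Existential count = 1
Asked for universal (forall) quantifiers: 5

5


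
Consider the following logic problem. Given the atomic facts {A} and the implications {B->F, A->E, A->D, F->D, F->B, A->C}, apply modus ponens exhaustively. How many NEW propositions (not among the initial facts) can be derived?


Initial facts: {A}
Apply modus ponens to closure:
  A and A->E  =>  E
  A and A->D  =>  D
  A and A->C  =>  C
Final known: {A, C, D, E}
New propositions: {C, D, E}
Count = 3

3


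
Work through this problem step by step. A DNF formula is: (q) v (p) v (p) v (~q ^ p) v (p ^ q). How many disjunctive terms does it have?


A DNF formula is a disjunction of terms (conjunctions).
Terms are separated by v.
Counting the disjuncts: 5 terms.

5


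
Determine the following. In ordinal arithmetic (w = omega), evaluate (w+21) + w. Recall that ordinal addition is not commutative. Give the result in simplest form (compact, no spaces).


Compute (w+21) + w.
Ordinal + is associative but NOT commutative; for finite n>0, n + w = w but w + n stays w+n.
(w+21) + w = w + (21+w) = w + w = w*2 (the finite tail 21 is absorbed by the right w).
Result = w*2

w*2


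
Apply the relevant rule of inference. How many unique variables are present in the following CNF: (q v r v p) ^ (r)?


Identify each variable that appears in the formula.
Variables found: p, q, r
Count = 3

3


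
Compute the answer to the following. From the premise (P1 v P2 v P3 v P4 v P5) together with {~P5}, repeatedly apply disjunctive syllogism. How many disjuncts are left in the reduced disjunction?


Original disjuncts (5): P1, P2, P3, P4, P5
Negated (eliminate): ~P5
Remaining disjuncts: P1, P2, P3, P4
Count = 5 - 1 = 4

4


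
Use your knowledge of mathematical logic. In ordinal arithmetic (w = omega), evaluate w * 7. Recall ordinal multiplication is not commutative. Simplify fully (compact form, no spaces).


Compute w * 7.
Ordinal * is associative and left-distributive over +, but NOT commutative; for finite n>1, n*w = w but w*n stays w*n.
w * 7 means 7 copies of w concatenated: w*7.
Result = w*7

w*7


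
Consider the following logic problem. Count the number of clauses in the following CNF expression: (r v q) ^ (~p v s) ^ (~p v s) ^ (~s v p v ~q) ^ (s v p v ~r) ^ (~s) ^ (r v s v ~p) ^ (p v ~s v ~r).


A CNF formula is a conjunction of clauses.
Clauses are separated by ^.
Counting the conjuncts: 8 clauses.

8


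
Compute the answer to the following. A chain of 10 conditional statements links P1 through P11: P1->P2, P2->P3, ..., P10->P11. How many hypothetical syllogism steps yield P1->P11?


With 10 implications in a chain connecting 11 propositions:
P1->P2, P2->P3, ..., P10->P11
Steps needed = (number of implications) - 1 = 10 - 1 = 9

9


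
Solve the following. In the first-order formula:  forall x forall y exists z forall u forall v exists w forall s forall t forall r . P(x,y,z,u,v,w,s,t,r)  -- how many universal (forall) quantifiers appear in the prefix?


Quantifier prefix: forall x forall y exists z forall u forall v exists w forall s forall t forall r
Mark each quantifier type:
  U U E U U E U U U
Universal count = 7, Existential count = 2
Asked for universal (forall) quantifiers: 7

7


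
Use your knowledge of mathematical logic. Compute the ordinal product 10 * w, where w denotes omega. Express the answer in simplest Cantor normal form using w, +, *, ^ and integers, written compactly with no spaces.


Compute 10 * w.
Ordinal * is associative and left-distributive over +, but NOT commutative; for finite n>1, n*w = w but w*n stays w*n.
For finite n>0, n * w = sup{n*k : k<w} = w. So 10 * w = w.
Result = w

w


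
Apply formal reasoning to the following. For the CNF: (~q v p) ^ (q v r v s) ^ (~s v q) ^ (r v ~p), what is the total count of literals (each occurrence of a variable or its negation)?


Counting literals in each clause:
Clause 1: 2 literal(s)
Clause 2: 3 literal(s)
Clause 3: 2 literal(s)
Clause 4: 2 literal(s)
Total = 9

9


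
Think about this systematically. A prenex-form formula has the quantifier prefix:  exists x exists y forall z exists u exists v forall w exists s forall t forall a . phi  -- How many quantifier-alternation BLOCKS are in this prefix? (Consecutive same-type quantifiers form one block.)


Quantifier-type sequence: E E A E E A E A A  (A=forall, E=exists)
Group into maximal same-type runs:
  Ex2 | Ax1 | Ex2 | Ax1 | Ex1 | Ax2
Number of blocks = 6

6


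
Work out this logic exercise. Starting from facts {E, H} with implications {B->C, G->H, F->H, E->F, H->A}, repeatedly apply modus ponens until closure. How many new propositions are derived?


Initial facts: {E, H}
Apply modus ponens to closure:
  E and E->F  =>  F
  H and H->A  =>  A
Final known: {A, E, F, H}
New propositions: {A, F}
Count = 2

2


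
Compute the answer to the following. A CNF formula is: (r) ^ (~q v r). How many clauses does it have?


A CNF formula is a conjunction of clauses.
Clauses are separated by ^.
Counting the conjuncts: 2 clauses.

2


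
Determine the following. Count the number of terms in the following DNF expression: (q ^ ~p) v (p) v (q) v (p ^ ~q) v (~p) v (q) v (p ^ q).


A DNF formula is a disjunction of terms (conjunctions).
Terms are separated by v.
Counting the disjuncts: 7 terms.

7


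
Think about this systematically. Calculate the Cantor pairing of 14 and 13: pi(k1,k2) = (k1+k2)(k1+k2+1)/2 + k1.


k1 + k2 = 27
(k1+k2)(k1+k2+1)/2 = 27 * 28 / 2 = 378
pi = 378 + 14 = 392

392


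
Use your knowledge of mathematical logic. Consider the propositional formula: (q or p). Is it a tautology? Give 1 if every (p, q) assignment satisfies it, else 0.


Check all 4 assignments:
p=0, q=0: 0
p=0, q=1: 1
p=1, q=0: 1
p=1, q=1: 1
Satisfying count = 3/4.
Tautology iff count = 4: no.

0


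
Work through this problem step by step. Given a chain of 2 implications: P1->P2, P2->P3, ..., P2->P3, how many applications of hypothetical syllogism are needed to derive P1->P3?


With 2 implications in a chain connecting 3 propositions:
P1->P2, P2->P3, ..., P2->P3
Steps needed = (number of implications) - 1 = 2 - 1 = 1

1


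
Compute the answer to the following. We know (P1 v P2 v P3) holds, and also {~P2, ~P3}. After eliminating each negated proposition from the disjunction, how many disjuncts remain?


Original disjuncts (3): P1, P2, P3
Negated (eliminate): ~P2, ~P3
Remaining disjuncts: P1
Count = 3 - 2 = 1

1


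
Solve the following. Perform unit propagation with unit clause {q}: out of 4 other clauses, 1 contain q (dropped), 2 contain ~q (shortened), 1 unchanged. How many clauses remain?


Satisfied (removed): 1
Shortened (remain): 2
Unchanged (remain): 1
Remaining = 2 + 1 = 3

3


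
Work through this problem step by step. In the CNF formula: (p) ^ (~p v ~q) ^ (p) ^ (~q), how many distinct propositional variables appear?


Identify each variable that appears in the formula.
Variables found: p, q
Count = 2

2


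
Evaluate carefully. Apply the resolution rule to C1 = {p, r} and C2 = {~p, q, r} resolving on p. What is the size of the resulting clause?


Remove p from C1 and ~p from C2.
C1 remainder: {r}
C2 remainder: {q, r}
Union (resolvent): {q, r}
Resolvent has 2 literal(s).

2


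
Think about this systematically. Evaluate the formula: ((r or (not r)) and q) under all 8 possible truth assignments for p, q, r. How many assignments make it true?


Check all 8 assignments:
p=0, q=0, r=0: 0
p=0, q=0, r=1: 0
p=0, q=1, r=0: 1
p=0, q=1, r=1: 1
p=1, q=0, r=0: 0
p=1, q=0, r=1: 0
p=1, q=1, r=0: 1
p=1, q=1, r=1: 1
Count of True = 4

4


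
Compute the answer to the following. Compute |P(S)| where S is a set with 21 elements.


The power set of a set with n elements has 2^n elements.
|P(S)| = 2^21 = 2097152

2097152


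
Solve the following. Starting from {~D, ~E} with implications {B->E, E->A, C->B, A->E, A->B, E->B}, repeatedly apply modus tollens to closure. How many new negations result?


Initial negated facts: {~D, ~E}
Apply modus tollens to closure:
  ~E and B->E  =>  ~B
  ~B and C->B  =>  ~C
  ~E and A->E  =>  ~A
Final negated: {~A, ~B, ~C, ~D, ~E}
New negations: {~A, ~B, ~C}
Count = 3

3


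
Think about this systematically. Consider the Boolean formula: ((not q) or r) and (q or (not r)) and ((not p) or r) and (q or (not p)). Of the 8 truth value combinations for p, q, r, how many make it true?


Evaluate all 8 assignments for p, q, r:
p=0, q=0, r=0: 1
p=0, q=0, r=1: 0
p=0, q=1, r=0: 0
p=0, q=1, r=1: 1
p=1, q=0, r=0: 0
p=1, q=0, r=1: 0
p=1, q=1, r=0: 0
p=1, q=1, r=1: 1
Satisfying count = 3

3


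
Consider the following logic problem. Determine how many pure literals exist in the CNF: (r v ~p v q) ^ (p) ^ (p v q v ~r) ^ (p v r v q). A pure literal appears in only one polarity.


Check each variable for pure literal status:
p: mixed (not pure)
q: pure positive
r: mixed (not pure)
Pure literal count = 1

1


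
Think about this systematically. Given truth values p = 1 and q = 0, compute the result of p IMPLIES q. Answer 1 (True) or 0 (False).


p = 1, q = 0
Operation: p IMPLIES q
Evaluate: 1 IMPLIES 0 = 0

0


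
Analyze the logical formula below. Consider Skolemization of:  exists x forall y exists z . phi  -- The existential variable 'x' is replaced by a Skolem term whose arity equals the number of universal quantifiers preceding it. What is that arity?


Quantifier prefix: exists x forall y exists z
'x' is existentially quantified at position 1.
No universal quantifiers precede it.
Skolem function arity = 0 (a Skolem constant)

0


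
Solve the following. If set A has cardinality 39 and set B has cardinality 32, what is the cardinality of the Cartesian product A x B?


The Cartesian product A x B contains all ordered pairs (a, b).
|A x B| = |A| * |B| = 39 * 32 = 1248

1248


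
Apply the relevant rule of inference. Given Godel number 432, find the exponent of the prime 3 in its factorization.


Factorize 432 by dividing by 3 repeatedly.
Division steps: 3 divides 432 exactly 3 time(s).
Exponent of 3 = 3

3


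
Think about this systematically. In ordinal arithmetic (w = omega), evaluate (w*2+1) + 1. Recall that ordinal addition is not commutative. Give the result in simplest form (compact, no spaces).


Compute (w*2+1) + 1.
Ordinal + is associative but NOT commutative; for finite n>0, n + w = w but w + n stays w+n.
By associativity: (w*2+1) + 1 = w*2 + (1+1) = w*2+2.
Result = w*2+2

w*2+2


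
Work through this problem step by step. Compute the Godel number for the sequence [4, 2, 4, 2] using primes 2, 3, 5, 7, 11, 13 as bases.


Encode each element as an exponent of the corresponding prime:
  2^4 = 16
  3^2 = 9
  5^4 = 625
  7^2 = 49
Product = 16 * 9 * 625 * 49 = 4410000

4410000


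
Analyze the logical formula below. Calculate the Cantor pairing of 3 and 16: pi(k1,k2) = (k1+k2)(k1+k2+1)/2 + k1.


k1 + k2 = 19
(k1+k2)(k1+k2+1)/2 = 19 * 20 / 2 = 190
pi = 190 + 3 = 193

193


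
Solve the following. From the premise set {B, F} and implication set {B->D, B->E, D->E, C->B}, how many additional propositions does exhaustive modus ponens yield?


Initial facts: {B, F}
Apply modus ponens to closure:
  B and B->D  =>  D
  B and B->E  =>  E
Final known: {B, D, E, F}
New propositions: {D, E}
Count = 2

2


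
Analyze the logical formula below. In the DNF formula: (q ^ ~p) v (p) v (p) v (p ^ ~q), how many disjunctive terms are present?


A DNF formula is a disjunction of terms (conjunctions).
Terms are separated by v.
Counting the disjuncts: 4 terms.

4


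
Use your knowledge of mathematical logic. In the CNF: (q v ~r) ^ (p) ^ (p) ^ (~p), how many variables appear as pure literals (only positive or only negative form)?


Check each variable for pure literal status:
p: mixed (not pure)
q: pure positive
r: pure negative
Pure literal count = 2

2


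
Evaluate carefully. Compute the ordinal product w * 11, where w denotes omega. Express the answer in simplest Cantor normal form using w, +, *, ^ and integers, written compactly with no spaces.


Compute w * 11.
Ordinal * is associative and left-distributive over +, but NOT commutative; for finite n>1, n*w = w but w*n stays w*n.
w * 11 means 11 copies of w concatenated: w*11.
Result = w*11

w*11


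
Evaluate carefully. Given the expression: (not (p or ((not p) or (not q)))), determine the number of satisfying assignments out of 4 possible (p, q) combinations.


Check all 4 assignments:
p=0, q=0: 0
p=0, q=1: 0
p=1, q=0: 0
p=1, q=1: 0
Count of True = 0

0


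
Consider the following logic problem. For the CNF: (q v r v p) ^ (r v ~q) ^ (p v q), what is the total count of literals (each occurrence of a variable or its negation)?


Counting literals in each clause:
Clause 1: 3 literal(s)
Clause 2: 2 literal(s)
Clause 3: 2 literal(s)
Total = 7

7


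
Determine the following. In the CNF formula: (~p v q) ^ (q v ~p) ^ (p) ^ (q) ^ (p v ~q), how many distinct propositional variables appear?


Identify each variable that appears in the formula.
Variables found: p, q
Count = 2

2


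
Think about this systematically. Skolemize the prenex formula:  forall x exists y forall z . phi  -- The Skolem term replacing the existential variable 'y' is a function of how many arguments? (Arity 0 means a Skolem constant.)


Quantifier prefix: forall x exists y forall z
'y' is existentially quantified at position 2.
Universal variables preceding it: x
Skolem function arity = 1

1


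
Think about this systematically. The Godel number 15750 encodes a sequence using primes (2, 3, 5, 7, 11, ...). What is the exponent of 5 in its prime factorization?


Factorize 15750 by dividing by 5 repeatedly.
Division steps: 5 divides 15750 exactly 3 time(s).
Exponent of 5 = 3

3


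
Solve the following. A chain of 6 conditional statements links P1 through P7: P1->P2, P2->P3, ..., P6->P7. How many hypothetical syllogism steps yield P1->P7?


With 6 implications in a chain connecting 7 propositions:
P1->P2, P2->P3, ..., P6->P7
Steps needed = (number of implications) - 1 = 6 - 1 = 5

5


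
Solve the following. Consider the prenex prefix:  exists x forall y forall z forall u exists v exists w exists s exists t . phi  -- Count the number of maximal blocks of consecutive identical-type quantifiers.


Quantifier-type sequence: E A A A E E E E  (A=forall, E=exists)
Group into maximal same-type runs:
  Ex1 | Ax3 | Ex4
Number of blocks = 3

3


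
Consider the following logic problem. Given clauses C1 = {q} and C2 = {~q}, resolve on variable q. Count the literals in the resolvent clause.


Remove q from C1 and ~q from C2.
C1 remainder: {}
C2 remainder: {}
Union (resolvent): {} (empty clause)
Resolvent has 0 literal(s).

0


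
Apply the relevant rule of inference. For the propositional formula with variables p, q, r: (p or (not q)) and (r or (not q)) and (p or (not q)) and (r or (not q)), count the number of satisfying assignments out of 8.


Evaluate all 8 assignments for p, q, r:
p=0, q=0, r=0: 1
p=0, q=0, r=1: 1
p=0, q=1, r=0: 0
p=0, q=1, r=1: 0
p=1, q=0, r=0: 1
p=1, q=0, r=1: 1
p=1, q=1, r=0: 0
p=1, q=1, r=1: 1
Satisfying count = 5

5


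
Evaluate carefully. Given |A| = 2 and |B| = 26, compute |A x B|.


The Cartesian product A x B contains all ordered pairs (a, b).
|A x B| = |A| * |B| = 2 * 26 = 52

52


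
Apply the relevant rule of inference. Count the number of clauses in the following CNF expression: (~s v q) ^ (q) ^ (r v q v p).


A CNF formula is a conjunction of clauses.
Clauses are separated by ^.
Counting the conjuncts: 3 clauses.

3


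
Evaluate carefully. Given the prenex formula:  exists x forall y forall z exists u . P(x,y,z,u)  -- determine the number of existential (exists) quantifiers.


Quantifier prefix: exists x forall y forall z exists u
Mark each quantifier type:
  E U U E
Universal count = 2, Existential count = 2
Asked for existential (exists) quantifiers: 2

2


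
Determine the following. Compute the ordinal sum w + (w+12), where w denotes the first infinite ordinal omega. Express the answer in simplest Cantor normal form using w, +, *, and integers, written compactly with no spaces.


Compute w + (w+12).
Ordinal + is associative but NOT commutative; for finite n>0, n + w = w but w + n stays w+n.
w + (w+12) = (w+w) + 12 = w*2+12.
Result = w*2+12

w*2+12


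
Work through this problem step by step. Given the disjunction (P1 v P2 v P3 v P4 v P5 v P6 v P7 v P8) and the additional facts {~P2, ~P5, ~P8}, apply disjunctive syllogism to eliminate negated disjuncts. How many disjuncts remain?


Original disjuncts (8): P1, P2, P3, P4, P5, P6, P7, P8
Negated (eliminate): ~P2, ~P5, ~P8
Remaining disjuncts: P1, P3, P4, P6, P7
Count = 8 - 3 = 5

5


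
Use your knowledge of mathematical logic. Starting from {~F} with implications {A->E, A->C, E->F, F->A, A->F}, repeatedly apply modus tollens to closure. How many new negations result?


Initial negated facts: {~F}
Apply modus tollens to closure:
  ~F and E->F  =>  ~E
  ~F and A->F  =>  ~A
Final negated: {~A, ~E, ~F}
New negations: {~A, ~E}
Count = 2

2


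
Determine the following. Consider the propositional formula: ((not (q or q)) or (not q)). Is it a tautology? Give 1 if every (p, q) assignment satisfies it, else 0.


Check all 4 assignments:
p=0, q=0: 1
p=0, q=1: 0
p=1, q=0: 1
p=1, q=1: 0
Satisfying count = 2/4.
Tautology iff count = 4: no.

0


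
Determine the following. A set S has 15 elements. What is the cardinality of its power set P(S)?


The power set of a set with n elements has 2^n elements.
|P(S)| = 2^15 = 32768

32768


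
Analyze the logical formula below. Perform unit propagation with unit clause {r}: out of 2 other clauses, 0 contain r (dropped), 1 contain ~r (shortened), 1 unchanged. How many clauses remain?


Satisfied (removed): 0
Shortened (remain): 1
Unchanged (remain): 1
Remaining = 1 + 1 = 2

2


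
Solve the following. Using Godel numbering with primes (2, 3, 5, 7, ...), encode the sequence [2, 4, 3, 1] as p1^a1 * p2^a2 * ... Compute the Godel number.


Encode each element as an exponent of the corresponding prime:
  2^2 = 4
  3^4 = 81
  5^3 = 125
  7^1 = 7
Product = 4 * 81 * 125 * 7 = 283500

283500


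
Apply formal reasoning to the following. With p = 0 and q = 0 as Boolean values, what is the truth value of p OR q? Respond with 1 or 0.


p = 0, q = 0
Operation: p OR q
Evaluate: 0 OR 0 = 0

0


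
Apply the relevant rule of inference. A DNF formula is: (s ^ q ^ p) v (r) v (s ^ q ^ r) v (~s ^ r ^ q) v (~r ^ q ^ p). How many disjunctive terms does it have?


A DNF formula is a disjunction of terms (conjunctions).
Terms are separated by v.
Counting the disjuncts: 5 terms.

5


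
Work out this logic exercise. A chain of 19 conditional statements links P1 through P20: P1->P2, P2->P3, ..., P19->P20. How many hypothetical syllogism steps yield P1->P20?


With 19 implications in a chain connecting 20 propositions:
P1->P2, P2->P3, ..., P19->P20
Steps needed = (number of implications) - 1 = 19 - 1 = 18

18


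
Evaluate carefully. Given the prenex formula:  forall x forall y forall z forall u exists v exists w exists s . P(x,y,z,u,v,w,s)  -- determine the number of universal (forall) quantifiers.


Quantifier prefix: forall x forall y forall z forall u exists v exists w exists s
Mark each quantifier type:
  U U U U E E E
Universal count = 4, Existential count = 3
Asked for universal (forall) quantifiers: 4

4


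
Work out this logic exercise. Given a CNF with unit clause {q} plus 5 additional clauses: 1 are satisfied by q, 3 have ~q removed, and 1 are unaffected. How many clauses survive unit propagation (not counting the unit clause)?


Satisfied (removed): 1
Shortened (remain): 3
Unchanged (remain): 1
Remaining = 3 + 1 = 4

4


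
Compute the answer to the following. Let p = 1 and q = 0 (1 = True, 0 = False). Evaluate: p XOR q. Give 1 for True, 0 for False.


p = 1, q = 0
Operation: p XOR q
Evaluate: 1 XOR 0 = 1

1


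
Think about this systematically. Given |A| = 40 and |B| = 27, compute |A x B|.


The Cartesian product A x B contains all ordered pairs (a, b).
|A x B| = |A| * |B| = 40 * 27 = 1080

1080


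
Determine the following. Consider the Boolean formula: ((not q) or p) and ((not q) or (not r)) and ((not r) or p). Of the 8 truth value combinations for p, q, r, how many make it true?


Evaluate all 8 assignments for p, q, r:
p=0, q=0, r=0: 1
p=0, q=0, r=1: 0
p=0, q=1, r=0: 0
p=0, q=1, r=1: 0
p=1, q=0, r=0: 1
p=1, q=0, r=1: 1
p=1, q=1, r=0: 1
p=1, q=1, r=1: 0
Satisfying count = 4

4


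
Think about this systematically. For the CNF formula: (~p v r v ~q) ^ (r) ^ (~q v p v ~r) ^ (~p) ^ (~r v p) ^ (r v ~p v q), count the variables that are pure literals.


Check each variable for pure literal status:
p: mixed (not pure)
q: mixed (not pure)
r: mixed (not pure)
Pure literal count = 0

0


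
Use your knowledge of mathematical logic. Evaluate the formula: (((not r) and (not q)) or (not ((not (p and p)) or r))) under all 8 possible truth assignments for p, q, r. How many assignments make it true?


Check all 8 assignments:
p=0, q=0, r=0: 1
p=0, q=0, r=1: 0
p=0, q=1, r=0: 0
p=0, q=1, r=1: 0
p=1, q=0, r=0: 1
p=1, q=0, r=1: 0
p=1, q=1, r=0: 1
p=1, q=1, r=1: 0
Count of True = 3

3


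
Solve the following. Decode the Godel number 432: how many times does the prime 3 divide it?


Factorize 432 by dividing by 3 repeatedly.
Division steps: 3 divides 432 exactly 3 time(s).
Exponent of 3 = 3

3


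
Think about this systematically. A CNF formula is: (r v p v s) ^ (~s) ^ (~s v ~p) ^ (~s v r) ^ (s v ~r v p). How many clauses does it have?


A CNF formula is a conjunction of clauses.
Clauses are separated by ^.
Counting the conjuncts: 5 clauses.

5


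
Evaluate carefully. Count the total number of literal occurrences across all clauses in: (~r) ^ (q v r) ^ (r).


Counting literals in each clause:
Clause 1: 1 literal(s)
Clause 2: 2 literal(s)
Clause 3: 1 literal(s)
Total = 4

4


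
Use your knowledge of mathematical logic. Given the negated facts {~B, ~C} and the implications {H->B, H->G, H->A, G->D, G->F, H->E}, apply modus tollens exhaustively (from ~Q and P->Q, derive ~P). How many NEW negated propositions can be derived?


Initial negated facts: {~B, ~C}
Apply modus tollens to closure:
  ~B and H->B  =>  ~H
Final negated: {~B, ~C, ~H}
New negations: {~H}
Count = 1

1


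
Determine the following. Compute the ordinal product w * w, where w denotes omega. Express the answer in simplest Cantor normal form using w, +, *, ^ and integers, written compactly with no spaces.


Compute w * w.
Ordinal * is associative and left-distributive over +, but NOT commutative; for finite n>1, n*w = w but w*n stays w*n.
w * w = w^2 by definition.
Result = w^2

w^2


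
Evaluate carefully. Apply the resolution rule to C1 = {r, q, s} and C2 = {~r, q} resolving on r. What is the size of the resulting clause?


Remove r from C1 and ~r from C2.
C1 remainder: {q, s}
C2 remainder: {q}
Union (resolvent): {q, s}
Resolvent has 2 literal(s).

2


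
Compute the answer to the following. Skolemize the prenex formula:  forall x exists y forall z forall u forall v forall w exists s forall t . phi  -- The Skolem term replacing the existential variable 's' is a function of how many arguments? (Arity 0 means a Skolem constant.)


Quantifier prefix: forall x exists y forall z forall u forall v forall w exists s forall t
's' is existentially quantified at position 7.
Universal variables preceding it: x, z, u, v, w
Skolem function arity = 5

5


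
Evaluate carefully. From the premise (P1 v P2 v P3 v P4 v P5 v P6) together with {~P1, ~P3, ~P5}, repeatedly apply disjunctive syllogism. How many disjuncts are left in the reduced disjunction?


Original disjuncts (6): P1, P2, P3, P4, P5, P6
Negated (eliminate): ~P1, ~P3, ~P5
Remaining disjuncts: P2, P4, P6
Count = 6 - 3 = 3

3


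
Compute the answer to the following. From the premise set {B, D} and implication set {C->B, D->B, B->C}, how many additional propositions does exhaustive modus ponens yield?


Initial facts: {B, D}
Apply modus ponens to closure:
  B and B->C  =>  C
Final known: {B, C, D}
New propositions: {C}
Count = 1

1


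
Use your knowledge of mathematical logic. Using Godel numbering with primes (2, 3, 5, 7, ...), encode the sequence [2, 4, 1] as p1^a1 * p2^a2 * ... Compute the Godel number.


Encode each element as an exponent of the corresponding prime:
  2^2 = 4
  3^4 = 81
  5^1 = 5
Product = 4 * 81 * 5 = 1620

1620


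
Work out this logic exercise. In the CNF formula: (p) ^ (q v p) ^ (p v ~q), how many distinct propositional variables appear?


Identify each variable that appears in the formula.
Variables found: p, q
Count = 2

2


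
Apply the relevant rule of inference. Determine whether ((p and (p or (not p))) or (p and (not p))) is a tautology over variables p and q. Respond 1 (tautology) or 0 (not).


Check all 4 assignments:
p=0, q=0: 0
p=0, q=1: 0
p=1, q=0: 1
p=1, q=1: 1
Satisfying count = 2/4.
Tautology iff count = 4: no.

0


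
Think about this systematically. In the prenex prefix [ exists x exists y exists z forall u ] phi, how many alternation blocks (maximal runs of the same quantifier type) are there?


Quantifier-type sequence: E E E A  (A=forall, E=exists)
Group into maximal same-type runs:
  Ex3 | Ax1
Number of blocks = 2

2


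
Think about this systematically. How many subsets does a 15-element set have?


The power set of a set with n elements has 2^n elements.
|P(S)| = 2^15 = 32768

32768


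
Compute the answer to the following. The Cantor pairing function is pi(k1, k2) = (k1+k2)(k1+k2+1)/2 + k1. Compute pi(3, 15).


k1 + k2 = 18
(k1+k2)(k1+k2+1)/2 = 18 * 19 / 2 = 171
pi = 171 + 3 = 174

174


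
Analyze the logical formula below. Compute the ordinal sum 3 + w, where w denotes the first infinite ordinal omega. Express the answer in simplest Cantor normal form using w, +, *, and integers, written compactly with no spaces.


Compute 3 + w.
Ordinal + is associative but NOT commutative; for finite n>0, n + w = w but w + n stays w+n.
Any finite left addend is absorbed by w on the right: 3 + w = w.
Result = w

w


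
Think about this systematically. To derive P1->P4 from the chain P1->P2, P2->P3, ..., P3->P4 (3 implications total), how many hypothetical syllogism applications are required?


With 3 implications in a chain connecting 4 propositions:
P1->P2, P2->P3, ..., P3->P4
Steps needed = (number of implications) - 1 = 3 - 1 = 2

2


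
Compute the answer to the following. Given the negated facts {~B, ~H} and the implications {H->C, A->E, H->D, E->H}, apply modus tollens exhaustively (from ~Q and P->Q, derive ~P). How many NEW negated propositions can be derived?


Initial negated facts: {~B, ~H}
Apply modus tollens to closure:
  ~H and E->H  =>  ~E
  ~E and A->E  =>  ~A
Final negated: {~A, ~B, ~E, ~H}
New negations: {~A, ~E}
Count = 2

2


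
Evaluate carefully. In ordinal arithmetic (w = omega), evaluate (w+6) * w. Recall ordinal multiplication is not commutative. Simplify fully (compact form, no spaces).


Compute (w+6) * w.
Ordinal * is associative and left-distributive over +, but NOT commutative; for finite n>1, n*w = w but w*n stays w*n.
(w+6) * w = sup{(w+6)*k : k<w} = sup{w*k+6} = w^2 (the +6 tail is absorbed in the limit).
Result = w^2

w^2


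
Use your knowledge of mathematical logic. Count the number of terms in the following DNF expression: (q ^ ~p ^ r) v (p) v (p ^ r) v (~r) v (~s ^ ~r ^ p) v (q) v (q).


A DNF formula is a disjunction of terms (conjunctions).
Terms are separated by v.
Counting the disjuncts: 7 terms.

7


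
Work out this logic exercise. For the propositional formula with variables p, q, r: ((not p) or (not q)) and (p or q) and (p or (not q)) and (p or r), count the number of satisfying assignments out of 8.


Evaluate all 8 assignments for p, q, r:
p=0, q=0, r=0: 0
p=0, q=0, r=1: 0
p=0, q=1, r=0: 0
p=0, q=1, r=1: 0
p=1, q=0, r=0: 1
p=1, q=0, r=1: 1
p=1, q=1, r=0: 0
p=1, q=1, r=1: 0
Satisfying count = 2

2


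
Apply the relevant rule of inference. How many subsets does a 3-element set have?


The power set of a set with n elements has 2^n elements.
|P(S)| = 2^3 = 8

8


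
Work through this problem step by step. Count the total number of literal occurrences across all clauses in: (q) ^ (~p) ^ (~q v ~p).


Counting literals in each clause:
Clause 1: 1 literal(s)
Clause 2: 1 literal(s)
Clause 3: 2 literal(s)
Total = 4

4


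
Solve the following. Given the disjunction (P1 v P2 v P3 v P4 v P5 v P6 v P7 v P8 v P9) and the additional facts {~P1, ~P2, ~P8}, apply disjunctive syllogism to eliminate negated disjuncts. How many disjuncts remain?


Original disjuncts (9): P1, P2, P3, P4, P5, P6, P7, P8, P9
Negated (eliminate): ~P1, ~P2, ~P8
Remaining disjuncts: P3, P4, P5, P6, P7, P9
Count = 9 - 3 = 6

6


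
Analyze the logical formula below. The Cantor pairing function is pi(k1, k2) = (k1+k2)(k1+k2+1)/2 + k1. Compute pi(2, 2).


k1 + k2 = 4
(k1+k2)(k1+k2+1)/2 = 4 * 5 / 2 = 10
pi = 10 + 2 = 12

12


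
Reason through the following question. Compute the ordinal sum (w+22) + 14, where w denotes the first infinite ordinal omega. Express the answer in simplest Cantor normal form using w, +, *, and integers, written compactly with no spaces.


Compute (w+22) + 14.
Ordinal + is associative but NOT commutative; for finite n>0, n + w = w but w + n stays w+n.
By associativity: (w+22) + 14 = w + (22+14) = w+36.
Result = w+36

w+36


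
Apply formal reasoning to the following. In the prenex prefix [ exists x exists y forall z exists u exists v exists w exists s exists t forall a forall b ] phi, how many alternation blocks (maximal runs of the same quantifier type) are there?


Quantifier-type sequence: E E A E E E E E A A  (A=forall, E=exists)
Group into maximal same-type runs:
  Ex2 | Ax1 | Ex5 | Ax2
Number of blocks = 4

4


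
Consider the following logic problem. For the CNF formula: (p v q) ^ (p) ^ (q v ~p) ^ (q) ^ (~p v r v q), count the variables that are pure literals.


Check each variable for pure literal status:
p: mixed (not pure)
q: pure positive
r: pure positive
Pure literal count = 2

2


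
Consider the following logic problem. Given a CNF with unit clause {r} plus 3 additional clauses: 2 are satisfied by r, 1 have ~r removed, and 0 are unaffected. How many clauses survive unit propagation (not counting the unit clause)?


Satisfied (removed): 2
Shortened (remain): 1
Unchanged (remain): 0
Remaining = 1 + 0 = 1

1


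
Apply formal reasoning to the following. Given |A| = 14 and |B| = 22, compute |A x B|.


The Cartesian product A x B contains all ordered pairs (a, b).
|A x B| = |A| * |B| = 14 * 22 = 308

308


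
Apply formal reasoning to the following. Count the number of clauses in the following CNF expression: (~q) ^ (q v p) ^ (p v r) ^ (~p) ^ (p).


A CNF formula is a conjunction of clauses.
Clauses are separated by ^.
Counting the conjuncts: 5 clauses.

5


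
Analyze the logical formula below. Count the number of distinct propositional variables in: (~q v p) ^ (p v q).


Identify each variable that appears in the formula.
Variables found: p, q
Count = 2

2


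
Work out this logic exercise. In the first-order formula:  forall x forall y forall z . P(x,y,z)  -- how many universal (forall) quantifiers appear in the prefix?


Quantifier prefix: forall x forall y forall z
Mark each quantifier type:
  U U U
Universal count = 3, Existential count = 0
Asked for universal (forall) quantifiers: 3

3


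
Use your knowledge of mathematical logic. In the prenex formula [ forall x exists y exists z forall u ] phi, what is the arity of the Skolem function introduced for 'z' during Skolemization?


Quantifier prefix: forall x exists y exists z forall u
'z' is existentially quantified at position 3.
Universal variables preceding it: x
Skolem function arity = 1

1


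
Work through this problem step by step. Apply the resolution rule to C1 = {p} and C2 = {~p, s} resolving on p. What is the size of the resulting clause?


Remove p from C1 and ~p from C2.
C1 remainder: {}
C2 remainder: {s}
Union (resolvent): {s}
Resolvent has 1 literal(s).

1


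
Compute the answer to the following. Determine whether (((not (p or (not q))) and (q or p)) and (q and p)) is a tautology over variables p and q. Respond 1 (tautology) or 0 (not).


Check all 4 assignments:
p=0, q=0: 0
p=0, q=1: 0
p=1, q=0: 0
p=1, q=1: 0
Satisfying count = 0/4.
Tautology iff count = 4: no.

0


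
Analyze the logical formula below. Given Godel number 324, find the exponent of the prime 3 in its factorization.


Factorize 324 by dividing by 3 repeatedly.
Division steps: 3 divides 324 exactly 4 time(s).
Exponent of 3 = 4

4


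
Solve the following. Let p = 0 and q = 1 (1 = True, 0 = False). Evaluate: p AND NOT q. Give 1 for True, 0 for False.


p = 0, q = 1
Operation: p AND NOT q
Evaluate: 0 AND NOT 1 = 0

0


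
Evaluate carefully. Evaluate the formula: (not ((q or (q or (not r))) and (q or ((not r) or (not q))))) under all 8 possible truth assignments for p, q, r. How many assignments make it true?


Check all 8 assignments:
p=0, q=0, r=0: 0
p=0, q=0, r=1: 1
p=0, q=1, r=0: 0
p=0, q=1, r=1: 0
p=1, q=0, r=0: 0
p=1, q=0, r=1: 1
p=1, q=1, r=0: 0
p=1, q=1, r=1: 0
Count of True = 2

2


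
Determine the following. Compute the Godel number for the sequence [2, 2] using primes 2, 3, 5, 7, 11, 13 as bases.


Encode each element as an exponent of the corresponding prime:
  2^2 = 4
  3^2 = 9
Product = 4 * 9 = 36

36


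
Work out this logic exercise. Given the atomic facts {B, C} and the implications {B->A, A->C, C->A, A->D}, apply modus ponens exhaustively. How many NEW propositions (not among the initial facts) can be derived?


Initial facts: {B, C}
Apply modus ponens to closure:
  B and B->A  =>  A
  A and A->D  =>  D
Final known: {A, B, C, D}
New propositions: {A, D}
Count = 2

2


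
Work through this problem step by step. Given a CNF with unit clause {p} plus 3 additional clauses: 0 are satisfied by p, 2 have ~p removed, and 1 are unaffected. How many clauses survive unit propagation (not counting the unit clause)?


Satisfied (removed): 0
Shortened (remain): 2
Unchanged (remain): 1
Remaining = 2 + 1 = 3

3


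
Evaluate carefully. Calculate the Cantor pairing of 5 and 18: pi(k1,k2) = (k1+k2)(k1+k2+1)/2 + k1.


k1 + k2 = 23
(k1+k2)(k1+k2+1)/2 = 23 * 24 / 2 = 276
pi = 276 + 5 = 281

281


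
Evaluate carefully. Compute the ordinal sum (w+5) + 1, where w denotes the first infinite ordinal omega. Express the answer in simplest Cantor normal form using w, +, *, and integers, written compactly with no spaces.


Compute (w+5) + 1.
Ordinal + is associative but NOT commutative; for finite n>0, n + w = w but w + n stays w+n.
By associativity: (w+5) + 1 = w + (5+1) = w+6.
Result = w+6

w+6


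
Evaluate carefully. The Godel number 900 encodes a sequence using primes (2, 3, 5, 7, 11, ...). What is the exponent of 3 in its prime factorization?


Factorize 900 by dividing by 3 repeatedly.
Division steps: 3 divides 900 exactly 2 time(s).
Exponent of 3 = 2

2


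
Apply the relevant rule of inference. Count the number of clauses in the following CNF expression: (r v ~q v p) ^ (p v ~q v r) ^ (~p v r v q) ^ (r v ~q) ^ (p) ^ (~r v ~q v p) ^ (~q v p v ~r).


A CNF formula is a conjunction of clauses.
Clauses are separated by ^.
Counting the conjuncts: 7 clauses.

7


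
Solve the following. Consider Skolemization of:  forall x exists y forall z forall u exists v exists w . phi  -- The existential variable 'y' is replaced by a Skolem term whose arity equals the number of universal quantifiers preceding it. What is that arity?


Quantifier prefix: forall x exists y forall z forall u exists v exists w
'y' is existentially quantified at position 2.
Universal variables preceding it: x
Skolem function arity = 1

1


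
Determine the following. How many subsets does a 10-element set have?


The power set of a set with n elements has 2^n elements.
|P(S)| = 2^10 = 1024

1024


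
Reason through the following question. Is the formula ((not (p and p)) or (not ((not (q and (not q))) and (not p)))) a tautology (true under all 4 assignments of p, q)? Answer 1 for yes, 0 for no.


Check all 4 assignments:
p=0, q=0: 1
p=0, q=1: 1
p=1, q=0: 1
p=1, q=1: 1
Satisfying count = 4/4.
Tautology iff count = 4: yes.

1


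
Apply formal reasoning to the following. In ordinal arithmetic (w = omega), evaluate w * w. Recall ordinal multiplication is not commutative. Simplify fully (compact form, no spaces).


Compute w * w.
Ordinal * is associative and left-distributive over +, but NOT commutative; for finite n>1, n*w = w but w*n stays w*n.
w * w = w^2 by definition.
Result = w^2

w^2


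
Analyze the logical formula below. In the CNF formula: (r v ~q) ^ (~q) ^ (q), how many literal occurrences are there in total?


Counting literals in each clause:
Clause 1: 2 literal(s)
Clause 2: 1 literal(s)
Clause 3: 1 literal(s)
Total = 4

4


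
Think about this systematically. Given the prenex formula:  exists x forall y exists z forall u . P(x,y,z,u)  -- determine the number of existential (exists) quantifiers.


Quantifier prefix: exists x forall y exists z forall u
Mark each quantifier type:
  E U E U
Universal count = 2, Existential count = 2
Asked for existential (exists) quantifiers: 2

2


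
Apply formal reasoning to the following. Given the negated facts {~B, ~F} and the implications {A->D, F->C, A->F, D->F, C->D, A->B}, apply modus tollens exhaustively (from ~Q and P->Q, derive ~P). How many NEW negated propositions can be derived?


Initial negated facts: {~B, ~F}
Apply modus tollens to closure:
  ~F and A->F  =>  ~A
  ~F and D->F  =>  ~D
  ~D and C->D  =>  ~C
Final negated: {~A, ~B, ~C, ~D, ~F}
New negations: {~A, ~C, ~D}
Count = 3

3


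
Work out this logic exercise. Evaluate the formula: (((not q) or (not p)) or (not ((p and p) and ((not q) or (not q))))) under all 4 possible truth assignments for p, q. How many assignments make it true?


Check all 4 assignments:
p=0, q=0: 1
p=0, q=1: 1
p=1, q=0: 1
p=1, q=1: 1
Count of True = 4

4


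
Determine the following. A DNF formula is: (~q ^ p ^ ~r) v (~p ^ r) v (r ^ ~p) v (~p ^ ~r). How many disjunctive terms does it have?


A DNF formula is a disjunction of terms (conjunctions).
Terms are separated by v.
Counting the disjuncts: 4 terms.

4


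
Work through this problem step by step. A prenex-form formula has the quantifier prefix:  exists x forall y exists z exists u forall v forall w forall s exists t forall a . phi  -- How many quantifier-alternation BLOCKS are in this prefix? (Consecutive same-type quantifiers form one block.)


Quantifier-type sequence: E A E E A A A E A  (A=forall, E=exists)
Group into maximal same-type runs:
  Ex1 | Ax1 | Ex2 | Ax3 | Ex1 | Ax1
Number of blocks = 6

6


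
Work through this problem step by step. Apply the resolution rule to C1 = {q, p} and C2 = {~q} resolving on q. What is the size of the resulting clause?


Remove q from C1 and ~q from C2.
C1 remainder: {p}
C2 remainder: {}
Union (resolvent): {p}
Resolvent has 1 literal(s).

1
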